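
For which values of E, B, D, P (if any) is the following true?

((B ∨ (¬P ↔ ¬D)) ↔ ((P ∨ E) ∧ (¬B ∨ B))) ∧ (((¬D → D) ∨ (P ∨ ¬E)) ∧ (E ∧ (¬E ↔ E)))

The conjunct ¬E ↔ E is unsatisfiable on its own:
  E=F: evaluates to False.
  E=T: evaluates to False.
So the whole conjunction is unsatisfiable.

No satisfying assignment exists.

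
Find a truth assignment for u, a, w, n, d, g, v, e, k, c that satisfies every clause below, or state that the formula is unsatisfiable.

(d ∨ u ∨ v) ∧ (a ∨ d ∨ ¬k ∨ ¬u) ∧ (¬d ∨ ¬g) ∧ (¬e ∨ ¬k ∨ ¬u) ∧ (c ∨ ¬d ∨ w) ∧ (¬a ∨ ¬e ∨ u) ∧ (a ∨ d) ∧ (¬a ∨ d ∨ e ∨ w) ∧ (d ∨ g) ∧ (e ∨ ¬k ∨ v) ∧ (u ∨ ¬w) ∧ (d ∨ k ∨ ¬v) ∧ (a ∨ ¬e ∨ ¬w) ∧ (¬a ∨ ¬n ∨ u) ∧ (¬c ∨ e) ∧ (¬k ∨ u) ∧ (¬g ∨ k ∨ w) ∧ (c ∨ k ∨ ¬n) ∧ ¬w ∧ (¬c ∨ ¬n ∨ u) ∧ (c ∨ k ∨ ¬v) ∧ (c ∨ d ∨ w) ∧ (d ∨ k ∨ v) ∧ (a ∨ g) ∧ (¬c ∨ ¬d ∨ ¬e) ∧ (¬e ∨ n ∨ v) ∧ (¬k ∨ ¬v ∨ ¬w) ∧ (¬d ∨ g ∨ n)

The formula is unsatisfiable.

Case c = True:
  (¬c ∨ e) forces e = True.
  (¬w) forces w = False.
  (¬c ∨ ¬d ∨ ¬e) forces d = False.
  (a ∨ d) forces a = True.
  (¬a ∨ ¬e ∨ u) forces u = True.
  (¬e ∨ ¬k ∨ ¬u) forces k = False.
  (d ∨ g) forces g = True.
  Clause (¬g ∨ k ∨ w) is falsified — contradiction.
Case c = False:
  (¬w) forces w = False.
  (c ∨ ¬d ∨ w) forces d = False.
  Clause (c ∨ d ∨ w) is falsified — contradiction.
Both cases fail, so the formula is unsatisfiable.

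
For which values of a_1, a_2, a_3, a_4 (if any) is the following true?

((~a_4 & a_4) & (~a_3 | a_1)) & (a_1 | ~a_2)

Case a_4 = True: the conjunct ~a_4 is False.
Case a_4 = False: the conjunct a_4 is False.
Both cases fail — unsatisfiable.

Unsatisfiable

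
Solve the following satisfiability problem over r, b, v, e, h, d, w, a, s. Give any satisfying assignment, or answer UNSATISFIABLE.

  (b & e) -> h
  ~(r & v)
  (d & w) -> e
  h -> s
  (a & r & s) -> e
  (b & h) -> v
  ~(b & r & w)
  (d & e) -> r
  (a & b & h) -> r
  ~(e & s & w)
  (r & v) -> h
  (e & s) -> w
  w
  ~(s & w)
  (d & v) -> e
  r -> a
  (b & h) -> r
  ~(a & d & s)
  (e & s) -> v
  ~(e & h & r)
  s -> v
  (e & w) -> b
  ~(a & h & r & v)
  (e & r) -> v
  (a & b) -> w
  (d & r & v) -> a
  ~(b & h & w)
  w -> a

r = False, b = False, v = False, e = False, h = False, d = False, w = True, a = True, s = False

Unit clause (w) forces w = True.
In (~s | ~w) only ~s is left, so s = False.
In (a | ~w) only a is left, so a = True.
In (~h | s) only ~h is left, so h = False.
Set r = False.
Set b = False.
  then (b | ~e | ~w) forces e = False.
  then (~d | e | ~w) forces d = False.
Set v = False.
All clauses satisfied.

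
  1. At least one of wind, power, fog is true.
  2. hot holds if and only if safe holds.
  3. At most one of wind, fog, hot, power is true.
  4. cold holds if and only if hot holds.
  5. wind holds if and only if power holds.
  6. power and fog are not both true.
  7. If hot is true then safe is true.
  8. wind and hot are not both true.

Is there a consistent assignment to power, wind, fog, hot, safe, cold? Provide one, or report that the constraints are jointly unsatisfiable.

power: False; wind: False; fog: True; hot: False; safe: False; cold: False

  (1) {wind, power, fog}: 1 true — at least one ✓
  (2) hot=F, safe=F — same ✓
  (3) {wind, fog, hot, power}: 1 true — at most one ✓
  (4) cold=F, hot=F — same ✓
  (5) wind=F, power=F — same ✓
  (6) power=F, fog=T — not both ✓
  (7) hot=F ⇒ safe: vacuous ✓
  (8) wind=F, hot=F — not both ✓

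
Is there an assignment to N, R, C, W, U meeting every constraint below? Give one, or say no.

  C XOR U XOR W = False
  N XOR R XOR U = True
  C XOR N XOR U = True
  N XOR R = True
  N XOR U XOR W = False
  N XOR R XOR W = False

Unsatisfiable — no assignment works.

Adding constraints 1, 2, 3, 4, 5 mod 2: every variable appears an even number of times on the left, so the left side is 0.
But the right sides sum to 1 (mod 2). 0 ≠ 1 — the system is inconsistent.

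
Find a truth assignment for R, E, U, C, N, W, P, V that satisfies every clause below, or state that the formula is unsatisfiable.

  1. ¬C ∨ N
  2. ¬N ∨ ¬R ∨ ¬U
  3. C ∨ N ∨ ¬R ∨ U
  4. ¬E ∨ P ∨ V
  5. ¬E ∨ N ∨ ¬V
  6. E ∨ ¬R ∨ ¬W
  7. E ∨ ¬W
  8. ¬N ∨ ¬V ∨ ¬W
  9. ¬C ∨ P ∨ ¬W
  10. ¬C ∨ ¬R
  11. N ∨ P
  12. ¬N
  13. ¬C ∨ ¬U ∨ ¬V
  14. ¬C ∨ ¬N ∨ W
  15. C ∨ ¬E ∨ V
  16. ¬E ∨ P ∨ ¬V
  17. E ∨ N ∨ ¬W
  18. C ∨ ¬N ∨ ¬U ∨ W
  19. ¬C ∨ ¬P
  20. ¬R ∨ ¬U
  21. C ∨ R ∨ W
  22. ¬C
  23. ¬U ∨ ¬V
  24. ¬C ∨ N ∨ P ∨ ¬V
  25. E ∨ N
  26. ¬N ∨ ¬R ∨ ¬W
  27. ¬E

Unsatisfiable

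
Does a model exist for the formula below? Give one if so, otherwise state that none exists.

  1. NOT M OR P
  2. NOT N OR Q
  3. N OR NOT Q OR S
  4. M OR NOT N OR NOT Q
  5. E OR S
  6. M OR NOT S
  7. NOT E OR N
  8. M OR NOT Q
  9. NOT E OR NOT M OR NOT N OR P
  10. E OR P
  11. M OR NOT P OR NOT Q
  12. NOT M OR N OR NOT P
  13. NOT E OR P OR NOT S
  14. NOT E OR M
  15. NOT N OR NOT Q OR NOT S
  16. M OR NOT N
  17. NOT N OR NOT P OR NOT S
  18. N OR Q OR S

Set E = True.
  then (NOT E OR N) forces N = True.
  then (NOT E OR M) forces M = True.
  then (NOT M OR P) forces P = True.
  then (NOT N OR Q) forces Q = True.
  then (NOT N OR NOT Q OR NOT S) forces S = False.
All clauses satisfied.

E = True, Q = True, N = True, P = True, M = True, S = False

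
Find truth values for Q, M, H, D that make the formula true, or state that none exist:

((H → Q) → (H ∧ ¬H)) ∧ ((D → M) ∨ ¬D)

Q: False; M: True; H: True; D: True

  (H → Q) → (H ∧ ¬H) = True
    H → Q = False
    H ∧ ¬H = False
      ¬H = False
  (D → M) ∨ ¬D = True
    D → M = True
    ¬D = False
Both conjuncts True, so the formula holds.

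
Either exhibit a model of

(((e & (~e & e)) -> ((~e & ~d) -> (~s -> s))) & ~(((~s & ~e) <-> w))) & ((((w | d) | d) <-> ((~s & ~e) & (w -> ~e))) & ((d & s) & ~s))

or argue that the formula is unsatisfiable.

The formula is unsatisfiable.

Case s = True: the conjunct ~s is False.
Case s = False: the conjunct s is False.
Both cases fail — unsatisfiable.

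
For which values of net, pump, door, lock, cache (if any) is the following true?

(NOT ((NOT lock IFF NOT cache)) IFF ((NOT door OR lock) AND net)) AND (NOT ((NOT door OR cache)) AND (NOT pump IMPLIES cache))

net = False, pump = True, door = True, lock = False, cache = False

  NOT ((NOT lock IFF NOT cache)) IFF ((NOT door OR lock) AND net) = True
    NOT ((NOT lock IFF NOT cache)) = False
      NOT lock IFF NOT cache = True
        NOT lock = True
        NOT cache = True
    (NOT door OR lock) AND net = False
      NOT door OR lock = False
        NOT door = False
  NOT ((NOT door OR cache)) AND (NOT pump IMPLIES cache) = True
    NOT ((NOT door OR cache)) = True
      NOT door OR cache = False
        NOT door = False
    NOT pump IMPLIES cache = True
      NOT pump = False
Both conjuncts True, so the formula holds.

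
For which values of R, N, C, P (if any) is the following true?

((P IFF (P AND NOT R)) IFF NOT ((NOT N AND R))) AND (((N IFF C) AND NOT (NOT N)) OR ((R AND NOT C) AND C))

R = True, N = True, C = True, P = False

  (P IFF (P AND NOT R)) IFF NOT ((NOT N AND R)) = True
    P IFF (P AND NOT R) = True
      P AND NOT R = False
        NOT R = False
    NOT ((NOT N AND R)) = True
      NOT N AND R = False
        NOT N = False
  ((N IFF C) AND NOT (NOT N)) OR ((R AND NOT C) AND C) = True
    (N IFF C) AND NOT (NOT N) = True
      N IFF C = True
      NOT (NOT N) = True
        NOT N = False
    (R AND NOT C) AND C = False
      R AND NOT C = False
        NOT C = False
Both conjuncts True, so the formula holds.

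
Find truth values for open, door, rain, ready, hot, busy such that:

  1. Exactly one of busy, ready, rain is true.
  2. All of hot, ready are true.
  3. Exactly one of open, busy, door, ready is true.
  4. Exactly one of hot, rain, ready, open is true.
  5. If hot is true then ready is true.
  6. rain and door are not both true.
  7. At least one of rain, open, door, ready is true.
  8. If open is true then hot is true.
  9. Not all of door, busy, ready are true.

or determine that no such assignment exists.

Case hot = True:
  (2) forces ready = True.
  Constraint (4) is violated (hot=T, ready=T) — contradiction.
Case hot = False:
  Constraint (2) is violated (hot=F) — contradiction.
Both cases fail — unsatisfiable.

The formula is unsatisfiable.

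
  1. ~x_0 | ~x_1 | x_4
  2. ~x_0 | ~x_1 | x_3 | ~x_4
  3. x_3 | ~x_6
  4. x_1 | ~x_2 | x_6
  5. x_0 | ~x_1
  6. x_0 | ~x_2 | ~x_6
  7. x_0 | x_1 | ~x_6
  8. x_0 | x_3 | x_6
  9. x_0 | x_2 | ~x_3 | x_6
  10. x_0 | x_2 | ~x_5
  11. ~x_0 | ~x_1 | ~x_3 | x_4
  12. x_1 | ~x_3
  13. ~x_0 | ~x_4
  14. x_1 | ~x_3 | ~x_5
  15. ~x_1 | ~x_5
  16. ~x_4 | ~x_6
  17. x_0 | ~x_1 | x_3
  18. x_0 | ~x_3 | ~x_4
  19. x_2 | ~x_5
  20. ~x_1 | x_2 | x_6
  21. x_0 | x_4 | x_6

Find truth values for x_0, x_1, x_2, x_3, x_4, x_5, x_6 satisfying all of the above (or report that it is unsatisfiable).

x_0 = True; x_1 = False; x_2 = False; x_3 = False; x_4 = False; x_5 = False; x_6 = False

Try x_0 = False:
  (x_0 | ~x_1) forces x_1 = False.
  (x_0 | x_1 | ~x_6) forces x_6 = False.
  (x_1 | ~x_2 | x_6) forces x_2 = False.
  (x_0 | x_3 | x_6) forces x_3 = True.
  clause (x_0 | x_2 | ~x_3 | x_6) is falsified — backtrack.
So x_0 = True.
  then (~x_0 | ~x_4) forces x_4 = False.
  then (~x_0 | ~x_1 | x_4) forces x_1 = False.
  then (x_1 | ~x_3) forces x_3 = False.
  then (x_3 | ~x_6) forces x_6 = False.
  then (x_1 | ~x_2 | x_6) forces x_2 = False.
  then (x_2 | ~x_5) forces x_5 = False.
All clauses satisfied.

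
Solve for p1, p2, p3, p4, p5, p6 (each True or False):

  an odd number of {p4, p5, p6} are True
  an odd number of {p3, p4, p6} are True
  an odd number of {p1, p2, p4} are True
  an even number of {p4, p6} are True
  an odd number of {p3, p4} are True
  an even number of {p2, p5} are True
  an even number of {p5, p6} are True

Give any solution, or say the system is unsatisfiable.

Adding constraints 1, 2, 4, 5, 7 mod 2: every variable appears an even number of times on the left, so the left side is 0.
But the right sides sum to 1 (mod 2). 0 ≠ 1 — the system is inconsistent.

Unsatisfiable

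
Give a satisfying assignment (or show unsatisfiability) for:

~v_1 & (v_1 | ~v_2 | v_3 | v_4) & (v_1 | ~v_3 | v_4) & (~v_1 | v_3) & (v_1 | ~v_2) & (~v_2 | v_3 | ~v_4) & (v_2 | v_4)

Unit clause (~v_1) forces v_1 = False.
In (v_1 | ~v_2) only ~v_2 is left, so v_2 = False.
In (v_2 | v_4) only v_4 is left, so v_4 = True.
Set v_3 = True.
Check each clause:
  (~v_1): ~v_1 holds.
  (v_1 | ~v_2 | v_3 | v_4): ~v_2 holds.
  (v_1 | ~v_3 | v_4): v_4 holds.
  (~v_1 | v_3): ~v_1 holds.
  (v_1 | ~v_2): ~v_2 holds.
  (~v_2 | v_3 | ~v_4): ~v_2 holds.
  (v_2 | v_4): v_4 holds.
All clauses satisfied.

v_1 = False; v_2 = False; v_3 = True; v_4 = True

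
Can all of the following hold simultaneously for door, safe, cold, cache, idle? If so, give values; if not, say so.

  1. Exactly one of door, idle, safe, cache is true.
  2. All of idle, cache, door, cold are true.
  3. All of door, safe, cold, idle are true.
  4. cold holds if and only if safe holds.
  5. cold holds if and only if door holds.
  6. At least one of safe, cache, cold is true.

Case door = True:
  (1) with door=T forces idle = False.
  Constraint (2) is violated (idle=F) — contradiction.
Case door = False:
  Constraint (2) is violated (door=F) — contradiction.
Both cases fail — unsatisfiable.

Unsatisfiable — no assignment works.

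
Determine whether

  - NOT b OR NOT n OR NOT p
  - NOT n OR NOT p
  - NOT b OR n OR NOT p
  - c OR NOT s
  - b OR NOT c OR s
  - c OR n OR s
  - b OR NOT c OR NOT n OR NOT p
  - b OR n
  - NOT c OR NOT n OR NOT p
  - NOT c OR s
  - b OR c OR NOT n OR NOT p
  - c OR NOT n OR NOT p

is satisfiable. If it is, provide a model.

Try p = True:
  (NOT n OR NOT p) forces n = False.
  (NOT b OR n OR NOT p) forces b = False.
  clause (b OR n) is falsified — backtrack.
So p = False.
Set c = False.
  then (c OR NOT s) forces s = False.
  then (c OR n OR s) forces n = True.
Set b = True.
All clauses satisfied.

p = False, c = False, b = True, n = True, s = False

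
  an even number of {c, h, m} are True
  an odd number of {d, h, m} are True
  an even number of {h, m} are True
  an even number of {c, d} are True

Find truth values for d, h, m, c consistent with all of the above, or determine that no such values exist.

Unsatisfiable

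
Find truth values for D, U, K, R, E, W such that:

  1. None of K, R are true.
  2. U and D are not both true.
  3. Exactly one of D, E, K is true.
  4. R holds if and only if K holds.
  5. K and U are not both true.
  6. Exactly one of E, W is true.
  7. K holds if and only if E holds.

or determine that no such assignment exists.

D: True, U: False, K: False, R: False, E: False, W: True

  (1) {K, R}: 0 true — none ✓
  (2) U=F, D=T — not both ✓
  (3) {D, E, K}: 1 true — exactly one ✓
  (4) R=F, K=F — same ✓
  (5) K=F, U=F — not both ✓
  (6) {E, W}: 1 true — exactly one ✓
  (7) K=F, E=F — same ✓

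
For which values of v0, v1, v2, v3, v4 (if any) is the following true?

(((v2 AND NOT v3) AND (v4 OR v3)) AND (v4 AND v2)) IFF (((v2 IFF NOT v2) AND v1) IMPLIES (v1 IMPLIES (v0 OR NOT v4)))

v0 = True; v1 = False; v2 = True; v3 = False; v4 = True

  (((v2 AND NOT v3) AND (v4 OR v3)) AND (v4 AND v2)) IFF (((v2 IFF NOT v2) AND v1) IMPLIES (v1 IMPLIES (v0 OR NOT v4))) = True
    ((v2 AND NOT v3) AND (v4 OR v3)) AND (v4 AND v2) = True
      (v2 AND NOT v3) AND (v4 OR v3) = True
        v2 AND NOT v3 = True
          NOT v3 = True
        v4 OR v3 = True
      v4 AND v2 = True
    ((v2 IFF NOT v2) AND v1) IMPLIES (v1 IMPLIES (v0 OR NOT v4)) = True
      (v2 IFF NOT v2) AND v1 = False
        v2 IFF NOT v2 = False
          NOT v2 = False
      v1 IMPLIES (v0 OR NOT v4) = True
        v0 OR NOT v4 = True
          NOT v4 = False
The formula evaluates to True.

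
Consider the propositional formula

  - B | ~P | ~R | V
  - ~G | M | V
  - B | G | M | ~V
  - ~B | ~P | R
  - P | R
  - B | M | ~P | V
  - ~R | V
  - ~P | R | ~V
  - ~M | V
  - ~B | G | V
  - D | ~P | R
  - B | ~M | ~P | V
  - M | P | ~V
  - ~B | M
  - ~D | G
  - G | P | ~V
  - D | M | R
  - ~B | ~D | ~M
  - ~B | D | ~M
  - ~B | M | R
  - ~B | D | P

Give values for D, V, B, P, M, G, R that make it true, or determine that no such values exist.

D = False, V = True, B = False, P = False, M = True, G = True, R = True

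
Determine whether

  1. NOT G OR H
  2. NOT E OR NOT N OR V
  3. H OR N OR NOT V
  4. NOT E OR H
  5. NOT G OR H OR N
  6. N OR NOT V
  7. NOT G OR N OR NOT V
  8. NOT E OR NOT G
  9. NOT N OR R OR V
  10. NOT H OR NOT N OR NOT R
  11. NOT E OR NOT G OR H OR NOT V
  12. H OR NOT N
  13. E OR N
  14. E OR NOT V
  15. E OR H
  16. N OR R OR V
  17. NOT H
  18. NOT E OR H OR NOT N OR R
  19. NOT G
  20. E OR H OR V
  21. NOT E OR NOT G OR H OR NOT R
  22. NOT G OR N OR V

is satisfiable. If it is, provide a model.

Case G = True:
  Clause (NOT G) is falsified — contradiction.
Case G = False:
  (NOT H) forces H = False.
  (NOT E OR H) forces E = False.
  Clause (E OR H) is falsified — contradiction.
Both cases fail, so the formula is unsatisfiable.

UNSATISFIABLE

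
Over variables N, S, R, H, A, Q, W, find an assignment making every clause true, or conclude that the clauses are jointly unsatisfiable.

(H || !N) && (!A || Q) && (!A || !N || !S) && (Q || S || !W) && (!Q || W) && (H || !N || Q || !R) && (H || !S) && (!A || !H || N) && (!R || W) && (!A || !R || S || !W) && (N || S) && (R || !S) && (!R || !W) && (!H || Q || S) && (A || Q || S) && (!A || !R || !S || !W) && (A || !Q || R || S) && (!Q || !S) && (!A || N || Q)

Set N = True.
  then (H || !N) forces H = True.
Try S = True:
  (!A || !N || !S) forces A = False.
  (R || !S) forces R = True.
  (!R || W) forces W = True.
  clause (!R || !W) is falsified — backtrack.
So S = False.
  then (!H || Q || S) forces Q = True.
  then (!Q || W) forces W = True.
  then (!R || !W) forces R = False.
  then (A || !Q || R || S) forces A = True.
All clauses satisfied.

N=T, S=F, R=F, H=T, A=T, Q=T, W=T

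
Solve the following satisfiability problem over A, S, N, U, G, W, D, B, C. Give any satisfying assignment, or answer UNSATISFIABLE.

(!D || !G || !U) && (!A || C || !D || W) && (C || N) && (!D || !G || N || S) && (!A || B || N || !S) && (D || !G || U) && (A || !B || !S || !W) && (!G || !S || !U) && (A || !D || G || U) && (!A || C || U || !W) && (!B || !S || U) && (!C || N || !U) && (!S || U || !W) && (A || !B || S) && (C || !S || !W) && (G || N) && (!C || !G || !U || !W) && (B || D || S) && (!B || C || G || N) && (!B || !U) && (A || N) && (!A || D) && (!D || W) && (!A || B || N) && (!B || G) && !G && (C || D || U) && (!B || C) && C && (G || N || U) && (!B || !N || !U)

A = False, S = False, N = True, U = True, G = False, W = True, D = True, B = False, C = True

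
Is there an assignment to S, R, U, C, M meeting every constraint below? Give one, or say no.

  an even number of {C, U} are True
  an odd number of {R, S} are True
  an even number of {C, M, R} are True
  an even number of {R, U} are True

S = True, R = False, U = False, C = False, M = False

{C, U}: 0 true → even ✓
{R, S}: 1 true → odd ✓
{C, M, R}: 0 true → even ✓
{R, U}: 0 true → even ✓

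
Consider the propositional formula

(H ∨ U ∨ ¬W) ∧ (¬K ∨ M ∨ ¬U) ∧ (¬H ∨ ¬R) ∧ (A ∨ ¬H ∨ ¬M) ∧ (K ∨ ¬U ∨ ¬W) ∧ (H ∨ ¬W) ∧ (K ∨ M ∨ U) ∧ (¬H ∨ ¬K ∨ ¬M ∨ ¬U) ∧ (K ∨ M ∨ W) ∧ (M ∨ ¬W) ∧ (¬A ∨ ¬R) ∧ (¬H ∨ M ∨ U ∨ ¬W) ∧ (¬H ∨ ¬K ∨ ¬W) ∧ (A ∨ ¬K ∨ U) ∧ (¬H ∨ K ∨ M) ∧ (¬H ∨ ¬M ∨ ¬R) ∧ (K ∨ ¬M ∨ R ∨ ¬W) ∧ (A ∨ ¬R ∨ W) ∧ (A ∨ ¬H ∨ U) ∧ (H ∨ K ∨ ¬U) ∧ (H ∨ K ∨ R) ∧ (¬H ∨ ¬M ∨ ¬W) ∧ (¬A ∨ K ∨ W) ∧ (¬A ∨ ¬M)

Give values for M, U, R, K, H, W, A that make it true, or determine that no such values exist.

M = True, U = True, R = False, K = True, H = False, W = False, A = False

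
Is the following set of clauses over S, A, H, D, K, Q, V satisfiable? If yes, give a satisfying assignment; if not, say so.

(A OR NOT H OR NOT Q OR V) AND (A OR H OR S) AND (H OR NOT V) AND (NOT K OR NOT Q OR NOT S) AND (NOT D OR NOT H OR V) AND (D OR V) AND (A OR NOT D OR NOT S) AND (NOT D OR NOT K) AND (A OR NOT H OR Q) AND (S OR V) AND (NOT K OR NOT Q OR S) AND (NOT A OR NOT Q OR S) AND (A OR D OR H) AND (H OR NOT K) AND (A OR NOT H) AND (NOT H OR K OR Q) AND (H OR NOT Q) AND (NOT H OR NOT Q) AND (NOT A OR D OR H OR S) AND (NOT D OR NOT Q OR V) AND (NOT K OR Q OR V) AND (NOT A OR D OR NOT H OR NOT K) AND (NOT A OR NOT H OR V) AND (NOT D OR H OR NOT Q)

Set S = True.
Try A = False:
  (A OR NOT D OR NOT S) forces D = False.
  (D OR V) forces V = True.
  (H OR NOT V) forces H = True.
  clause (A OR NOT H) is falsified — backtrack.
So A = True.
Set H = False.
  then (H OR NOT V) forces V = False.
  then (D OR V) forces D = True.
  then (NOT D OR NOT K) forces K = False.
  then (H OR NOT Q) forces Q = False.
All clauses satisfied.

S = True, A = True, H = False, D = True, K = False, Q = False, V = False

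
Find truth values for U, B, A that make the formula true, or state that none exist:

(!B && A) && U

U: True, B: False, A: True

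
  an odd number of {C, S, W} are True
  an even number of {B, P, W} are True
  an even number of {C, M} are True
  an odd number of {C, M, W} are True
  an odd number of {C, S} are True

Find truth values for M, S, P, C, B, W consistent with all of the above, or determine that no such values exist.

The formula is unsatisfiable.

Adding constraints 1, 3, 4, 5 mod 2: every variable appears an even number of times on the left, so the left side is 0.
But the right sides sum to 1 (mod 2). 0 ≠ 1 — the system is inconsistent.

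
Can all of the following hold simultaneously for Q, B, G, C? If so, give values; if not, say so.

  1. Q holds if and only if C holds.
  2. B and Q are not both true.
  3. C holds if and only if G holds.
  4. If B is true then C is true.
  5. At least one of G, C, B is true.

Q = True, B = False, G = True, C = True

  (1) Q=T, C=T — same ✓
  (2) B=F, Q=T — not both ✓
  (3) C=T, G=T — same ✓
  (4) B=F ⇒ C: vacuous ✓
  (5) {G, C, B}: 2 true — at least one ✓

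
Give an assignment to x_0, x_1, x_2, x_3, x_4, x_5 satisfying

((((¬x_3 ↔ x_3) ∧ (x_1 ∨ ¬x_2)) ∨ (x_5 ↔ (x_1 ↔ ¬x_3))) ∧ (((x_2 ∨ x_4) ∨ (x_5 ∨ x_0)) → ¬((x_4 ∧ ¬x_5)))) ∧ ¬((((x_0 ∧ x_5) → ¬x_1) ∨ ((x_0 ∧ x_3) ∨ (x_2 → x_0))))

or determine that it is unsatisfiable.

No satisfying assignment exists.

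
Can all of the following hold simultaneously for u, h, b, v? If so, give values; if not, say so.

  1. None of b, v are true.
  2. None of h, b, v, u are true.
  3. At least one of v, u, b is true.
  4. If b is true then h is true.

UNSATISFIABLE

Case u = True:
  Constraint (2) is violated (u=T) — contradiction.
Case u = False:
  (1) forces b = False.
  (1) forces v = False.
  Constraint (3) is violated (v=F, u=F, b=F) — contradiction.
Both cases fail — unsatisfiable.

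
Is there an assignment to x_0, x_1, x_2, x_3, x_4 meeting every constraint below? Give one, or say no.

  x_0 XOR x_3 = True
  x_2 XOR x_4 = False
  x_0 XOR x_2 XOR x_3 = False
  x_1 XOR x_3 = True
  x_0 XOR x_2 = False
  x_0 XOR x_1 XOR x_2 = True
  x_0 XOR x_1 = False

x_0 = True, x_1 = True, x_2 = True, x_3 = False, x_4 = True

x_0 XOR x_3 = T XOR F = True ✓
x_2 XOR x_4 = T XOR T = False ✓
x_0 XOR x_2 XOR x_3 = T XOR T XOR F = False ✓
x_1 XOR x_3 = T XOR F = True ✓
x_0 XOR x_2 = T XOR T = False ✓
x_0 XOR x_1 XOR x_2 = T XOR T XOR T = True ✓
x_0 XOR x_1 = T XOR T = False ✓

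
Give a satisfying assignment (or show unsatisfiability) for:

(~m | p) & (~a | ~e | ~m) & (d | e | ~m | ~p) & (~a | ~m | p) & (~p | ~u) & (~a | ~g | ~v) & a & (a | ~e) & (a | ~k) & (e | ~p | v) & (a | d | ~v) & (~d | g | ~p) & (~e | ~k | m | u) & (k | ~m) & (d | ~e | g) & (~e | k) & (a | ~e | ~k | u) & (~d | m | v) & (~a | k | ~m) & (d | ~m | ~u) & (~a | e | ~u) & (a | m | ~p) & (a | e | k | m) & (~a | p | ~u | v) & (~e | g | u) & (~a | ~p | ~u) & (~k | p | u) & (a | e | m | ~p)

v=T, p=T, k=T, g=F, m=F, a=T, u=F, d=F, e=F

Unit clause (a) forces a = True.
Set v = True.
  then (~a | ~g | ~v) forces g = False.
Set p = True.
  then (~p | ~u) forces u = False.
  then (~d | g | ~p) forces d = False.
  then (d | ~e | g) forces e = False.
  then (d | e | ~m | ~p) forces m = False.
Set k = True.
All clauses satisfied.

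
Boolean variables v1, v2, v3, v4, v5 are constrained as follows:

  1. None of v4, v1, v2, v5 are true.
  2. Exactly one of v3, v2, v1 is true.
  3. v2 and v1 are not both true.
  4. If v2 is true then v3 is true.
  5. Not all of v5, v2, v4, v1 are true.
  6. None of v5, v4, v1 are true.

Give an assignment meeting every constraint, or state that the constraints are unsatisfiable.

v1: False, v2: False, v3: True, v4: False, v5: False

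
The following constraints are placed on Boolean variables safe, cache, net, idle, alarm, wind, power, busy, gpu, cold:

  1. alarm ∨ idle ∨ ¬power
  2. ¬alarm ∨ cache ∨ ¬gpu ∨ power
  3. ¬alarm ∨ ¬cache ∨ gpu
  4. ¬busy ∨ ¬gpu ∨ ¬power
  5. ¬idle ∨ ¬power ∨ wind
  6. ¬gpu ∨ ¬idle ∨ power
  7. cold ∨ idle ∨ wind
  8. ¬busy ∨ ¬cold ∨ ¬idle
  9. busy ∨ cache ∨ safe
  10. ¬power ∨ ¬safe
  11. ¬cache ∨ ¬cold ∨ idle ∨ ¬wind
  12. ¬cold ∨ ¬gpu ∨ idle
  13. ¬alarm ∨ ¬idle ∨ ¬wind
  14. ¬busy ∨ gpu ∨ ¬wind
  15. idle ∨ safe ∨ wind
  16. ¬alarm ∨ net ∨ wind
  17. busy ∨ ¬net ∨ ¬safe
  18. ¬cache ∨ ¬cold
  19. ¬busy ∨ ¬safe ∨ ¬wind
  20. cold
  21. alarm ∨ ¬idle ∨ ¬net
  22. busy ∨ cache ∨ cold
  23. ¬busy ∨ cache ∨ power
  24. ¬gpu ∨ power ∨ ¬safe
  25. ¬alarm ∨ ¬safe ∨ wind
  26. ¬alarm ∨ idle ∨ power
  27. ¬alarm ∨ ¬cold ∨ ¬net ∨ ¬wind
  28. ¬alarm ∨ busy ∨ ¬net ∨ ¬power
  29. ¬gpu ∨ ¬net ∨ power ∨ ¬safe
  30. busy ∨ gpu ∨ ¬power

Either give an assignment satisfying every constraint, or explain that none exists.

safe: True; cache: False; net: False; idle: False; alarm: False; wind: True; power: False; busy: False; gpu: False; cold: True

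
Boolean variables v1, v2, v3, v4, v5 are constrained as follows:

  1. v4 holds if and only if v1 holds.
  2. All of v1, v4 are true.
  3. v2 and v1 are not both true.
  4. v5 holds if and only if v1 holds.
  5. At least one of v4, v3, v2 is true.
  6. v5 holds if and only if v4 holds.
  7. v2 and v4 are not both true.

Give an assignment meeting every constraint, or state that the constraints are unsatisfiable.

v1: True, v2: False, v3: True, v4: True, v5: True

  (1) v4=T, v1=T — same ✓
  (2) {v1, v4}: all 2 true ✓
  (3) v2=F, v1=T — not both ✓
  (4) v5=T, v1=T — same ✓
  (5) {v4, v3, v2}: 2 true — at least one ✓
  (6) v5=T, v4=T — same ✓
  (7) v2=F, v4=T — not both ✓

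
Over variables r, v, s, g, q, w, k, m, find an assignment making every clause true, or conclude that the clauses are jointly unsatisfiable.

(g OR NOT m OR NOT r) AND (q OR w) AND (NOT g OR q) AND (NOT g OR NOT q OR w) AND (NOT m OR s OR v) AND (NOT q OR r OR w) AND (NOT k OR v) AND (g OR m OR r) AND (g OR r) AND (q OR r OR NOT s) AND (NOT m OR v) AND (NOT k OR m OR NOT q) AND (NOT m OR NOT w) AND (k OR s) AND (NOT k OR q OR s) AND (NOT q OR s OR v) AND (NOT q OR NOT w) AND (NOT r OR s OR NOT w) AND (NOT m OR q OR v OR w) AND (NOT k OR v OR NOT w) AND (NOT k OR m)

r: True, v: False, s: True, g: False, q: False, w: True, k: False, m: False

Try r = False:
  (g OR r) forces g = True.
  (NOT g OR q) forces q = True.
  (NOT g OR NOT q OR w) forces w = True.
  clause (NOT q OR NOT w) is falsified — backtrack.
So r = True.
Set v = False.
  then (NOT k OR v) forces k = False.
  then (NOT m OR v) forces m = False.
  then (k OR s) forces s = True.
Set g = False.
Set q = False.
  then (q OR w) forces w = True.
All clauses satisfied.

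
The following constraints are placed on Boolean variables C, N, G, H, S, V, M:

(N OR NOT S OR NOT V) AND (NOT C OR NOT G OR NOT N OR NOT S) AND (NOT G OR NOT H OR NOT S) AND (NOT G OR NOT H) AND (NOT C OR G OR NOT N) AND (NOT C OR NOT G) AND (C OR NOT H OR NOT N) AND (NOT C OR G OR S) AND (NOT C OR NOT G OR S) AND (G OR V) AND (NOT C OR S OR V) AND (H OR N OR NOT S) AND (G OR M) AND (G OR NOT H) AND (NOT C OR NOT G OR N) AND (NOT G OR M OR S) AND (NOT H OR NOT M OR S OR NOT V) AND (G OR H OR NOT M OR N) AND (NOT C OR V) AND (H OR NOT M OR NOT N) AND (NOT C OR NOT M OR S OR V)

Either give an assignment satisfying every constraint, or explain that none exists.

Try C = True:
  (NOT C OR NOT G) forces G = False.
  (NOT C OR G OR NOT N) forces N = False.
  (NOT C OR G OR S) forces S = True.
  (N OR NOT S OR NOT V) forces V = False.
  clause (G OR V) is falsified — backtrack.
So C = False.
Set N = False.
Try G = False:
  (G OR V) forces V = True.
  (N OR NOT S OR NOT V) forces S = False.
  (G OR M) forces M = True.
  (G OR NOT H) forces H = False.
  clause (G OR H OR NOT M OR N) is falsified — backtrack.
So G = True.
  then (NOT G OR NOT H) forces H = False.
  then (H OR N OR NOT S) forces S = False.
  then (NOT G OR M OR S) forces M = True.
Set V = False.
All clauses satisfied.

C = False, N = False, G = True, H = False, S = False, V = False, M = True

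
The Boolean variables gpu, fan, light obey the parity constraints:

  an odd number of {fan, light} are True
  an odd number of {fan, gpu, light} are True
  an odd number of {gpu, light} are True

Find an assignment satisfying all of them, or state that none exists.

gpu = False, fan = False, light = True

{fan, light}: 1 true → odd ✓
{fan, gpu, light}: 1 true → odd ✓
{gpu, light}: 1 true → odd ✓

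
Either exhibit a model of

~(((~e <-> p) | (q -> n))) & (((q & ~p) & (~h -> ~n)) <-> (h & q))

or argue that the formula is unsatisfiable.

e=T, n=F, h=F, q=T, p=T

  ~(((~e <-> p) | (q -> n))) = True
    (~e <-> p) | (q -> n) = False
      ~e <-> p = False
        ~e = False
      q -> n = False
  ((q & ~p) & (~h -> ~n)) <-> (h & q) = True
    (q & ~p) & (~h -> ~n) = False
      q & ~p = False
        ~p = False
      ~h -> ~n = True
        ~h = True
        ~n = True
    h & q = False
Both conjuncts True, so the formula holds.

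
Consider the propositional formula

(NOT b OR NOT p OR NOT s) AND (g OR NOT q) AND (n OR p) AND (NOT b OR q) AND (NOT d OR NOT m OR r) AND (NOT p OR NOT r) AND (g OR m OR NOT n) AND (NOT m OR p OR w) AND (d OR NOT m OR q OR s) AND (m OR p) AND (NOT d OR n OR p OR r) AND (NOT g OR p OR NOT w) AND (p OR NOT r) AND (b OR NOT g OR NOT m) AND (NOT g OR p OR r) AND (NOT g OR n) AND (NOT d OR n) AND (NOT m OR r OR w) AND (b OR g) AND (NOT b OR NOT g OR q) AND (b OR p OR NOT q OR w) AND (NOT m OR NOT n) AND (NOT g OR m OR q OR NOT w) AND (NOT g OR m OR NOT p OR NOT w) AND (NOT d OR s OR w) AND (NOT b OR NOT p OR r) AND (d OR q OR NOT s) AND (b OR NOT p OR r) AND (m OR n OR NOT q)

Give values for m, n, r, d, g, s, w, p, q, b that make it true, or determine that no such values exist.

Case p = True:
  (NOT p OR NOT r) forces r = False.
  (NOT b OR NOT p OR r) forces b = False.
  Clause (b OR NOT p OR r) is falsified — contradiction.
Case p = False:
  (n OR p) forces n = True.
  (m OR p) forces m = True.
  Clause (NOT m OR NOT n) is falsified — contradiction.
Both cases fail, so the formula is unsatisfiable.

Unsatisfiable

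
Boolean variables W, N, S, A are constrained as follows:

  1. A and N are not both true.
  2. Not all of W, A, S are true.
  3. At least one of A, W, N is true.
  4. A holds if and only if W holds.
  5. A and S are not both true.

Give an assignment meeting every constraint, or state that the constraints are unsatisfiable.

W = True, N = False, S = False, A = True

  (1) A=T, N=F — not both ✓
  (2) {W, A, S}: 2/3 true — not all ✓
  (3) {A, W, N}: 2 true — at least one ✓
  (4) A=T, W=T — same ✓
  (5) A=T, S=F — not both ✓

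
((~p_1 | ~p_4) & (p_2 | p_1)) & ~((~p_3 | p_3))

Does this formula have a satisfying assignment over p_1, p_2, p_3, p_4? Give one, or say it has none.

The formula is unsatisfiable.

The conjunct ~((~p_3 | p_3)) is unsatisfiable on its own:
  p_3=F: evaluates to False.
  p_3=T: evaluates to False.
So the whole conjunction is unsatisfiable.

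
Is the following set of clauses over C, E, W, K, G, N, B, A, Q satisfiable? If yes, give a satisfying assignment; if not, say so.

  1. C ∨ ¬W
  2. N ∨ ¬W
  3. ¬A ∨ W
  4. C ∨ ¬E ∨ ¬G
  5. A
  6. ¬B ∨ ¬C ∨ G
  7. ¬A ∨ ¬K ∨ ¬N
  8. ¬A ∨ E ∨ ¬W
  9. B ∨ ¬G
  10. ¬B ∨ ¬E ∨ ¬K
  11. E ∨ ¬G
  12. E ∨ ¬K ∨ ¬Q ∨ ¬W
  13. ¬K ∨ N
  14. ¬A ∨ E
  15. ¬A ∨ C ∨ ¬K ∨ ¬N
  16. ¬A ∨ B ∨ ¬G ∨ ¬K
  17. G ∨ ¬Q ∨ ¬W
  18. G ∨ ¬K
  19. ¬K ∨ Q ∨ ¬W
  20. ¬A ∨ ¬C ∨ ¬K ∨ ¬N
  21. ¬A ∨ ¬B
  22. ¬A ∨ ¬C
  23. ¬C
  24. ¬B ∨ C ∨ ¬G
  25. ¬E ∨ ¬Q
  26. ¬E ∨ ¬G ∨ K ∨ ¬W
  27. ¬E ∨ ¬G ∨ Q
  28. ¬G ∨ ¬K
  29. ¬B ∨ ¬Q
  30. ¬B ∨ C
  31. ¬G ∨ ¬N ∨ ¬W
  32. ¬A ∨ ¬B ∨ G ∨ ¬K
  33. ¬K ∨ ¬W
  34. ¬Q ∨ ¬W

Unsatisfiable — no assignment works.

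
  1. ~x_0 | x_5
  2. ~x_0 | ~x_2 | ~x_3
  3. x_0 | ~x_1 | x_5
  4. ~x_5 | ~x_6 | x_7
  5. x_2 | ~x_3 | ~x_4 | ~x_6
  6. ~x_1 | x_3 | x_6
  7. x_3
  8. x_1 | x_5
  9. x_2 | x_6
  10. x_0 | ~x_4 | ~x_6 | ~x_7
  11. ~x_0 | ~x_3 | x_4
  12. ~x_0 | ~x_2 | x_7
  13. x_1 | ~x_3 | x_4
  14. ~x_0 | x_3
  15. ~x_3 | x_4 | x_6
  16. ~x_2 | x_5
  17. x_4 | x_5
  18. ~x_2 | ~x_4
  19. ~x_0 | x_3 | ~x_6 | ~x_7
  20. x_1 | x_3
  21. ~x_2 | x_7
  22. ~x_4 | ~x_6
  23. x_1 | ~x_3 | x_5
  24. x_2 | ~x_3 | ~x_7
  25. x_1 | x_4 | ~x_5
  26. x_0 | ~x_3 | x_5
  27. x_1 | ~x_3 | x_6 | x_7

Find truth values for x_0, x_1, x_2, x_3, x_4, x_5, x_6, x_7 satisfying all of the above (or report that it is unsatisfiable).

Unit clause (x_3) forces x_3 = True.
Try x_0 = True:
  (~x_0 | x_5) forces x_5 = True.
  (~x_0 | ~x_2 | ~x_3) forces x_2 = False.
  (x_2 | x_6) forces x_6 = True.
  (~x_5 | ~x_6 | x_7) forces x_7 = True.
  clause (x_2 | ~x_3 | ~x_7) is falsified — backtrack.
So x_0 = False.
  then (x_0 | ~x_3 | x_5) forces x_5 = True.
Set x_1 = True.
Try x_2 = False:
  (x_2 | x_6) forces x_6 = True.
  (~x_5 | ~x_6 | x_7) forces x_7 = True.
  clause (x_2 | ~x_3 | ~x_7) is falsified — backtrack.
So x_2 = True.
  then (~x_2 | ~x_4) forces x_4 = False.
  then (~x_2 | x_7) forces x_7 = True.
  then (~x_3 | x_4 | x_6) forces x_6 = True.
All clauses satisfied.

x_0: False; x_1: True; x_2: True; x_3: True; x_4: False; x_5: True; x_6: True; x_7: True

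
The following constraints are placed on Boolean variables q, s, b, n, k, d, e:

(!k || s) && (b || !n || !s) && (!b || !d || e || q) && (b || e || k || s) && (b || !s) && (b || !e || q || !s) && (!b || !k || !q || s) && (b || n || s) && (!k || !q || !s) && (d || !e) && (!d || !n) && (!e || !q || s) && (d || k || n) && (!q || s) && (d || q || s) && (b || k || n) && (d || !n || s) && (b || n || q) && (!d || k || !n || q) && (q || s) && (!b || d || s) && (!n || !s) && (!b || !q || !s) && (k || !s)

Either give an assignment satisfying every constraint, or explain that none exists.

Try q = True:
  (!q || s) forces s = True.
  (b || !s) forces b = True.
  clause (!b || !q || !s) is falsified — backtrack.
So q = False.
  then (q || s) forces s = True.
  then (!n || !s) forces n = False.
  then (k || !s) forces k = True.
  then (b || !s) forces b = True.
Set d = True.
  then (!b || !d || e || q) forces e = True.
All clauses satisfied.

q = False, s = True, b = True, n = False, k = True, d = True, e = True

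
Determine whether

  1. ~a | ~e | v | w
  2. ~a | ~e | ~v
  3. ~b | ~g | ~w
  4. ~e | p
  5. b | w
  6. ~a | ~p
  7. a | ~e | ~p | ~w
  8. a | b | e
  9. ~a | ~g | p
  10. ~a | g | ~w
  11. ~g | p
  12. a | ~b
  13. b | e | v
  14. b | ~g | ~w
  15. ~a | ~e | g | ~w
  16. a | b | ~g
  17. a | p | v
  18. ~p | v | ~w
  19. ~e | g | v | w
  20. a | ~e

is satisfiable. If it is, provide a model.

v: True; e: False; p: False; g: False; a: True; b: True; w: False

Set v = True.
Try e = True:
  (~a | ~e | ~v) forces a = False.
  clause (a | ~e) is falsified — backtrack.
So e = False.
Try p = True:
  (~a | ~p) forces a = False.
  (a | b | e) forces b = True.
  clause (a | ~b) is falsified — backtrack.
So p = False.
  then (~g | p) forces g = False.
Set a = True.
  then (~a | g | ~w) forces w = False.
  then (b | w) forces b = True.
All clauses satisfied.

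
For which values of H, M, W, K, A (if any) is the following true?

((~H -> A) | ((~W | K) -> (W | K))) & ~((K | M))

H = False, M = False, W = True, K = False, A = True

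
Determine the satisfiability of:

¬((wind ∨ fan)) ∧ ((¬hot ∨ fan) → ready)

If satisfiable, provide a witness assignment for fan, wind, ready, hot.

fan: False, wind: False, ready: True, hot: True

  ¬((wind ∨ fan)) = True
    wind ∨ fan = False
  (¬hot ∨ fan) → ready = True
    ¬hot ∨ fan = False
      ¬hot = False
Both conjuncts True, so the formula holds.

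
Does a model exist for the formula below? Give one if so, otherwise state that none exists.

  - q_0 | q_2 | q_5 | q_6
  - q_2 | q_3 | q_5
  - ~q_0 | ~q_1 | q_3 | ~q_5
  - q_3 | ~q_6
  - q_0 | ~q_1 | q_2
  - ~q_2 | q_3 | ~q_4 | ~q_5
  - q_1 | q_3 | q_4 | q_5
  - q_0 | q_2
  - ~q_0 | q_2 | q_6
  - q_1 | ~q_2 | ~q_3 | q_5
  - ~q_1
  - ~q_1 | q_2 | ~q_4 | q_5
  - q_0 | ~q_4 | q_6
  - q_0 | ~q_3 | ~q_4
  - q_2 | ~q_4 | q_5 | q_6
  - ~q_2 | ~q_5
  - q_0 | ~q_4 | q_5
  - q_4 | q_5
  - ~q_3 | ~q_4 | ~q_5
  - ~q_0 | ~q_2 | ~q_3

Unit clause (~q_1) forces q_1 = False.
Set q_0 = True.
Set q_2 = True.
  then (~q_2 | ~q_5) forces q_5 = False.
  then (q_4 | q_5) forces q_4 = True.
  then (~q_0 | ~q_2 | ~q_3) forces q_3 = False.
  then (q_3 | ~q_6) forces q_6 = False.
All clauses satisfied.

q_0 = True; q_1 = False; q_2 = True; q_3 = False; q_4 = True; q_5 = False; q_6 = False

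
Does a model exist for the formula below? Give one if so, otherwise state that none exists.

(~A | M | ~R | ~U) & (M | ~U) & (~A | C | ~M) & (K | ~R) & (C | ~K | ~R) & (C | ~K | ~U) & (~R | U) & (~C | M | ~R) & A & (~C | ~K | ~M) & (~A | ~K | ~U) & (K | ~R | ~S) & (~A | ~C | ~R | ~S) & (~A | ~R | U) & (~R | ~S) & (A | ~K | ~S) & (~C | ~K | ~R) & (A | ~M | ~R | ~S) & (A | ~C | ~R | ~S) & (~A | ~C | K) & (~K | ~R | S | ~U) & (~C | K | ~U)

Unit clause (A) forces A = True.
Set K = True.
  then (~A | ~K | ~U) forces U = False.
  then (~A | ~R | U) forces R = False.
Set M = False.
Set S = True.
Set C = False.
All clauses satisfied.

K=T; A=T; R=F; M=F; S=T; C=F; U=F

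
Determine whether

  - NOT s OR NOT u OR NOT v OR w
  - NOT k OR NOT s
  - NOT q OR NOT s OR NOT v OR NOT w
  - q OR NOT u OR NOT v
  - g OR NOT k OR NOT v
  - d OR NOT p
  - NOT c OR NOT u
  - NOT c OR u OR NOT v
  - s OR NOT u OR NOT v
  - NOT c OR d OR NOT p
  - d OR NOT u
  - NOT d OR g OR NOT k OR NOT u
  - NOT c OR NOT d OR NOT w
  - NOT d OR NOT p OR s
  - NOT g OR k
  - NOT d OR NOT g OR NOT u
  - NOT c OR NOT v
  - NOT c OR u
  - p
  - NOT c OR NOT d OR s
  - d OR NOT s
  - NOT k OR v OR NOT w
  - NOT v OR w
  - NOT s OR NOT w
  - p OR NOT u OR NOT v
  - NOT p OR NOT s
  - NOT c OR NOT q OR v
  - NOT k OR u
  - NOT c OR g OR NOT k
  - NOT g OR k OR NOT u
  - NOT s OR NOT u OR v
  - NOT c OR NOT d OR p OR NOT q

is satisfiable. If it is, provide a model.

No satisfying assignment exists.

Case p = True:
  (d OR NOT p) forces d = True.
  (NOT d OR NOT p OR s) forces s = True.
  Clause (NOT p OR NOT s) is falsified — contradiction.
Case p = False:
  Clause (p) is falsified — contradiction.
Both cases fail, so the formula is unsatisfiable.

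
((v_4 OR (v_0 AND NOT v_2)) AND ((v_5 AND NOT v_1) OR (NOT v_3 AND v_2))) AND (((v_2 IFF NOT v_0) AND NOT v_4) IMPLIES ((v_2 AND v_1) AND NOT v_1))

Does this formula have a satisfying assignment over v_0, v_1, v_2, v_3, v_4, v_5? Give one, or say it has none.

v_0 = True, v_1 = False, v_2 = False, v_3 = True, v_4 = True, v_5 = True

  (v_4 OR (v_0 AND NOT v_2)) AND ((v_5 AND NOT v_1) OR (NOT v_3 AND v_2)) = True
    v_4 OR (v_0 AND NOT v_2) = True
      v_0 AND NOT v_2 = True
        NOT v_2 = True
    (v_5 AND NOT v_1) OR (NOT v_3 AND v_2) = True
      v_5 AND NOT v_1 = True
        NOT v_1 = True
      NOT v_3 AND v_2 = False
        NOT v_3 = False
  ((v_2 IFF NOT v_0) AND NOT v_4) IMPLIES ((v_2 AND v_1) AND NOT v_1) = True
    (v_2 IFF NOT v_0) AND NOT v_4 = False
      v_2 IFF NOT v_0 = True
        NOT v_0 = False
      NOT v_4 = False
    (v_2 AND v_1) AND NOT v_1 = False
      v_2 AND v_1 = False
      NOT v_1 = True
Both conjuncts True, so the formula holds.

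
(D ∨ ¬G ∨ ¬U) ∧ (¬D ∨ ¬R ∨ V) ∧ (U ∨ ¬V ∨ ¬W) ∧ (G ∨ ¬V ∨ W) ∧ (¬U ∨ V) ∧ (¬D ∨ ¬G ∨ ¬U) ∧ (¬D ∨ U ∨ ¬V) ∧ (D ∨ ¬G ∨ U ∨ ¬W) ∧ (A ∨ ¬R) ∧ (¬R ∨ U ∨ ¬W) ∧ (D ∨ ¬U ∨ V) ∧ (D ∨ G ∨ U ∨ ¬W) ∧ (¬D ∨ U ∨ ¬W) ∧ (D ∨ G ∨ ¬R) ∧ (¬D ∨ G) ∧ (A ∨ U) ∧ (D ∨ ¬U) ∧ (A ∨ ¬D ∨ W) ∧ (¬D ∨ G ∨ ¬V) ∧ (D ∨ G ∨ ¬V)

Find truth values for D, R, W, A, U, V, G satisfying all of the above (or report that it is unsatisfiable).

D = True, R = False, W = False, A = True, U = False, V = False, G = True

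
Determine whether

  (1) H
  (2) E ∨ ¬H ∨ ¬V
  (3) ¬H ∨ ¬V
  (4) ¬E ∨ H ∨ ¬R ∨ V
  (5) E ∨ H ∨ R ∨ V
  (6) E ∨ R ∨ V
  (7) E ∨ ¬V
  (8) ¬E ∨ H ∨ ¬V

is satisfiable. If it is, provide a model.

R=T, V=F, H=T, E=T

Unit clause (H) forces H = True.
In (¬H ∨ ¬V) only ¬V is left, so V = False.
Set R = True.
Set E = True.
Check each clause:
  (H): H holds.
  (E ∨ ¬H ∨ ¬V): E holds.
  (¬H ∨ ¬V): ¬V holds.
  (¬E ∨ H ∨ ¬R ∨ V): H holds.
  (E ∨ H ∨ R ∨ V): E holds.
  (E ∨ R ∨ V): E holds.
  (E ∨ ¬V): E holds.
  (¬E ∨ H ∨ ¬V): H holds.
All clauses satisfied.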